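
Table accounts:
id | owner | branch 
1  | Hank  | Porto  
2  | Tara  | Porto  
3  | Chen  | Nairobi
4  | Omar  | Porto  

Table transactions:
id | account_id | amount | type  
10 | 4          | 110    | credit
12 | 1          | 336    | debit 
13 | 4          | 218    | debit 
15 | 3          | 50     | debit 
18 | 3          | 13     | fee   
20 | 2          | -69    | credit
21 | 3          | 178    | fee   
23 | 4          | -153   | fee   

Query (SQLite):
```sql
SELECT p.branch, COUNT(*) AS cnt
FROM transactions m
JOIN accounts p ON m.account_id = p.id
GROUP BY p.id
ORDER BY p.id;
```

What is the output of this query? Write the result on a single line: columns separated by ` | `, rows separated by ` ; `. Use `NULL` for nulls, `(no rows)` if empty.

Join each transactions row to its accounts via account_id.
Group joined rows by accounts.id; compute COUNT(*) per group.
  1: ids {12} → COUNT(*)=1
  2: ids {20} → COUNT(*)=1
  3: ids {15, 18, 21} → COUNT(*)=3
  4: ids {10, 13, 23} → COUNT(*)=3

Porto | 1 ; Porto | 1 ; Nairobi | 3 ; Porto | 3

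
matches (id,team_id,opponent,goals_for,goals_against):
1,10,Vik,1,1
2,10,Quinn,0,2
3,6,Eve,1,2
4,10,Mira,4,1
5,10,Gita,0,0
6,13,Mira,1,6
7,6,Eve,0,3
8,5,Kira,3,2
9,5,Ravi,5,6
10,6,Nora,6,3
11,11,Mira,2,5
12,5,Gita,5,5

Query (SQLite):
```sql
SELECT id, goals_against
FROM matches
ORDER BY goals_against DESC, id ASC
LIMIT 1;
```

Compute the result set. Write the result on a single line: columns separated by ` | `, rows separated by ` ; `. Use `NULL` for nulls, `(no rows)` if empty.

6 | 6

Sort by goals_against desc, tiebreak id asc: (6, id=6), (6, id=9), (5, id=11), (5, id=12) …. Take first 1.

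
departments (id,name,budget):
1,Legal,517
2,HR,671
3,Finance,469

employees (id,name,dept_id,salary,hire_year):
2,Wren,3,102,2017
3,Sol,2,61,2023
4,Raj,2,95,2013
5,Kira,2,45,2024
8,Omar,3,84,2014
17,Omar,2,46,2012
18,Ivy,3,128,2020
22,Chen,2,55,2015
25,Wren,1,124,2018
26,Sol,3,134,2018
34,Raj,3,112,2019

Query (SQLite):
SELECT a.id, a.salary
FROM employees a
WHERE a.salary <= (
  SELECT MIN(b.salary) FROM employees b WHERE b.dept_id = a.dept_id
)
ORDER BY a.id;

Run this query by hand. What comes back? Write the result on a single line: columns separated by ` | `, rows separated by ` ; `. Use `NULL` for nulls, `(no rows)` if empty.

For each employees row a, compute MIN(salary) over rows sharing a.dept_id.
Keep row a if a.salary <= that per-group MIN.
  dept_id=1: MIN(salary) = 124
  dept_id=2: MIN(salary) = 45
  dept_id=3: MIN(salary) = 84

5 | 45 ; 8 | 84 ; 25 | 124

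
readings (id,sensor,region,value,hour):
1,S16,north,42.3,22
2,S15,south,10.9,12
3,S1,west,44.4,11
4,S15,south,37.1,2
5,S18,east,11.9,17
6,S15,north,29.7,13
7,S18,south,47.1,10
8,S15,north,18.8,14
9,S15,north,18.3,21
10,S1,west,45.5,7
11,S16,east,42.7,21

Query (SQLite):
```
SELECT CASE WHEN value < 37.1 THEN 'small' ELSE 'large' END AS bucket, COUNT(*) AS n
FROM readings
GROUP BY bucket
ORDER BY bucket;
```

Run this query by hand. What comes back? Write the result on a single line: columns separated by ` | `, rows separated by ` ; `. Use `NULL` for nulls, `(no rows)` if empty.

Bucket rows by value < 37.1 → 'small' else 'large'; count each bucket.

large | 6 ; small | 5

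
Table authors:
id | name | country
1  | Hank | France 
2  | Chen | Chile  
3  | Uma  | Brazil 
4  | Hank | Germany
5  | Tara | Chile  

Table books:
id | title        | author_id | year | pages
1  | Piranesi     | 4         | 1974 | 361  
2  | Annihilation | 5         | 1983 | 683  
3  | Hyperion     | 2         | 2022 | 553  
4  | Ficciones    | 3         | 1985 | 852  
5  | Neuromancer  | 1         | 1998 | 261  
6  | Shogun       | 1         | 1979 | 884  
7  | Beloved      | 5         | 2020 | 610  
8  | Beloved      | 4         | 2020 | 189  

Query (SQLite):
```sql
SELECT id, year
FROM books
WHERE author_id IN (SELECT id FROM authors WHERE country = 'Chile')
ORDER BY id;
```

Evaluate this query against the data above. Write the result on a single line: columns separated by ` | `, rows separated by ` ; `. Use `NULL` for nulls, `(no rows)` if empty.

2 | 1983 ; 3 | 2022 ; 7 | 2020

Inner query: authors.id where country = 'Chile'.
Outer: keep books rows whose author_id is in that set.
Inner query → {2, 5}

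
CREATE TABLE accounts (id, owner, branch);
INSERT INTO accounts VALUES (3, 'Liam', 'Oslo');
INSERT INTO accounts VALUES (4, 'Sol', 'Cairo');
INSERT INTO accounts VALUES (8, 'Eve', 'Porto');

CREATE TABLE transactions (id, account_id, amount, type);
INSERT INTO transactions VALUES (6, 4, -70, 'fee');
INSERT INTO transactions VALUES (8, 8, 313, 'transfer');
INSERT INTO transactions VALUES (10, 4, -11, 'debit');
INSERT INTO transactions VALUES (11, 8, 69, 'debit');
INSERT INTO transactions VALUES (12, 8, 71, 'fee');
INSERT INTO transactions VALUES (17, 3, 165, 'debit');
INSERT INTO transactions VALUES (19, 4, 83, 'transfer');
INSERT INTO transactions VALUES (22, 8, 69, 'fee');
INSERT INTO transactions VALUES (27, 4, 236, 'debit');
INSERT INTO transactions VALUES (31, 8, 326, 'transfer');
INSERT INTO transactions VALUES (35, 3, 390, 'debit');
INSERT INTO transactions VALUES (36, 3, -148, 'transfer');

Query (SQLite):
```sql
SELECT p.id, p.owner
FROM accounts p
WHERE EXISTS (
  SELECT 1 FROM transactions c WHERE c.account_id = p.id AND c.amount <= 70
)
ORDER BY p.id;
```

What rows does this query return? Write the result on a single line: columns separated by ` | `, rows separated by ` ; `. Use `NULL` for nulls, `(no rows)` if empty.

3 | Liam ; 4 | Sol ; 8 | Eve

For each accounts row, check whether any transactions with matching account_id has amount <= 70.
Keep rows where that is true.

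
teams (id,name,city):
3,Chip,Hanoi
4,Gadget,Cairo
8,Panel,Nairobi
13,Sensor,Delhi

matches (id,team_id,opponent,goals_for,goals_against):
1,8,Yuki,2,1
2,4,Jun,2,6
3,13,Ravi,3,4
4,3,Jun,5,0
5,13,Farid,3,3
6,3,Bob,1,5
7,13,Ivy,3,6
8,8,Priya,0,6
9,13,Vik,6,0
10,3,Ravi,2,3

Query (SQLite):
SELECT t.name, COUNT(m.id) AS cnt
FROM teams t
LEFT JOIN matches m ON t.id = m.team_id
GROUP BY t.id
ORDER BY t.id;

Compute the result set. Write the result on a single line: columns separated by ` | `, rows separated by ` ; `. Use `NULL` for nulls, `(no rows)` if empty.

LEFT JOIN keeps every teams row; unmatched ones get NULL for matches columns.
Group by teams.id and compute COUNT(m.id). COUNT(col) of an all-NULL group is 0.
  3: ids {4, 6, 10} → COUNT(m.id)=3
  4: ids {2} → COUNT(m.id)=1
  8: ids {1, 8} → COUNT(m.id)=2
  13: ids {3, 5, 7, 9} → COUNT(m.id)=4

Chip | 3 ; Gadget | 1 ; Panel | 2 ; Sensor | 4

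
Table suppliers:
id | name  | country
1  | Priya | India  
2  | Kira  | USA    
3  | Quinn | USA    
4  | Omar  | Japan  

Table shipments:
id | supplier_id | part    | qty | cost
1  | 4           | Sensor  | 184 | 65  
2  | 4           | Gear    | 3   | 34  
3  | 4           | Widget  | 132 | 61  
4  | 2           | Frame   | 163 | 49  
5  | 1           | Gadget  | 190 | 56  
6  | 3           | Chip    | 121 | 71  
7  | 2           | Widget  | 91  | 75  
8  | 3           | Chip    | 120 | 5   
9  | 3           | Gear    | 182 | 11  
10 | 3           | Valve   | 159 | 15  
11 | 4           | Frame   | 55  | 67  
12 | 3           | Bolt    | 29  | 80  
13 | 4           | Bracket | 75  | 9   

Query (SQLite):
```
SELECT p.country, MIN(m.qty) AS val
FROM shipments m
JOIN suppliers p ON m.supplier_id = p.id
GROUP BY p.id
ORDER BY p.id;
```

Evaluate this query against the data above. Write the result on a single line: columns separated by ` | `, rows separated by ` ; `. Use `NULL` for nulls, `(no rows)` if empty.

Join each shipments row to its suppliers via supplier_id.
Group joined rows by suppliers.id; compute MIN(m.qty) per group.
  1: ids {5} → MIN(m.qty)=190
  2: ids {4, 7} → MIN(m.qty)=91
  3: ids {6, 8, 9, 10, 12} → MIN(m.qty)=29
  4: ids {1, 2, 3, 11, 13} → MIN(m.qty)=3

India | 190 ; USA | 91 ; USA | 29 ; Japan | 3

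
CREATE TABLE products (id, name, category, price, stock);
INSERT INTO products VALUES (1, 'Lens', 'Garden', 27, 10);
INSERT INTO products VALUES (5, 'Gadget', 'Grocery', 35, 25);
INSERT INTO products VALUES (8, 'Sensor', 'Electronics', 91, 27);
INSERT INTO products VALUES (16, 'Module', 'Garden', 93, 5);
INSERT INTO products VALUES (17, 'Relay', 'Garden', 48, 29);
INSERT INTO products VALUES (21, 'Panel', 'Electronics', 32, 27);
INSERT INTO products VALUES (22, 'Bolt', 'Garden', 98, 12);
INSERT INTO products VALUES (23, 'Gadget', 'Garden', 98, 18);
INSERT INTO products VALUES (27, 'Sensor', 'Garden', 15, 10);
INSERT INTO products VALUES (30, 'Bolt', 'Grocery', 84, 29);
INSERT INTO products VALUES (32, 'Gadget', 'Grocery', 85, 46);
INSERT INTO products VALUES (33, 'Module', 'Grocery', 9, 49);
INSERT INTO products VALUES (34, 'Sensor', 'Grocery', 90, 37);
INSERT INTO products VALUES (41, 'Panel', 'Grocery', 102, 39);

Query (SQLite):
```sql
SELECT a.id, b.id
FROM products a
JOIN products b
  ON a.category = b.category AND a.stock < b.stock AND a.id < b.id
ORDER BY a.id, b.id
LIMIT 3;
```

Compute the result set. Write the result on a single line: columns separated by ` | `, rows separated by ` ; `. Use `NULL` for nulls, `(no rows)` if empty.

1 | 17 ; 1 | 22 ; 1 | 23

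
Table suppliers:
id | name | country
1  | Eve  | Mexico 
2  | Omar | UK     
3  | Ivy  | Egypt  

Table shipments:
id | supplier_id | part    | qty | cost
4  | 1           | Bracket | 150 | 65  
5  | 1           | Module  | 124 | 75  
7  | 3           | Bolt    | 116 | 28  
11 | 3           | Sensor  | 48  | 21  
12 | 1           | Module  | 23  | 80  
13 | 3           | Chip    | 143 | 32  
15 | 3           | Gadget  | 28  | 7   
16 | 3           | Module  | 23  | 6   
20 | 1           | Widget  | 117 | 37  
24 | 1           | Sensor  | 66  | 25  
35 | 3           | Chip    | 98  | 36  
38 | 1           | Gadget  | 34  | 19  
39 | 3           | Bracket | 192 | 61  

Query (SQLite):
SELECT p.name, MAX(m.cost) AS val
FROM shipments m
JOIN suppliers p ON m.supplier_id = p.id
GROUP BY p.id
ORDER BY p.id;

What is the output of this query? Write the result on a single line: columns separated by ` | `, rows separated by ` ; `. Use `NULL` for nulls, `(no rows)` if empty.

Eve | 80 ; Ivy | 61

Join each shipments row to its suppliers via supplier_id.
Group joined rows by suppliers.id; compute MAX(m.cost) per group.
  1: ids {4, 5, 12, 20, 24, 38} → MAX(m.cost)=80
  3: ids {7, 11, 13, 15, 16, 35, 39} → MAX(m.cost)=61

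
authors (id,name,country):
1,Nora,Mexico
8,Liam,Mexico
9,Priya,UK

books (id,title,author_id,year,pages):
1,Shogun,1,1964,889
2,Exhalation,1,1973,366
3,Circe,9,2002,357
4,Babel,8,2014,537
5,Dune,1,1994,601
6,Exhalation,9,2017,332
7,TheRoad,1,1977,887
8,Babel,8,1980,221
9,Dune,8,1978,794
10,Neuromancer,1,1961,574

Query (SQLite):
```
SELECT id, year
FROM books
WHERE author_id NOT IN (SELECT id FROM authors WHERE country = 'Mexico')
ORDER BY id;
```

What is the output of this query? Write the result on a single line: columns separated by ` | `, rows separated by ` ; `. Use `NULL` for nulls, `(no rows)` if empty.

3 | 2002 ; 6 | 2017

Inner query: authors.id where country = 'Mexico'.
Outer: keep books rows whose author_id is not in that set.
Inner query → {1, 8}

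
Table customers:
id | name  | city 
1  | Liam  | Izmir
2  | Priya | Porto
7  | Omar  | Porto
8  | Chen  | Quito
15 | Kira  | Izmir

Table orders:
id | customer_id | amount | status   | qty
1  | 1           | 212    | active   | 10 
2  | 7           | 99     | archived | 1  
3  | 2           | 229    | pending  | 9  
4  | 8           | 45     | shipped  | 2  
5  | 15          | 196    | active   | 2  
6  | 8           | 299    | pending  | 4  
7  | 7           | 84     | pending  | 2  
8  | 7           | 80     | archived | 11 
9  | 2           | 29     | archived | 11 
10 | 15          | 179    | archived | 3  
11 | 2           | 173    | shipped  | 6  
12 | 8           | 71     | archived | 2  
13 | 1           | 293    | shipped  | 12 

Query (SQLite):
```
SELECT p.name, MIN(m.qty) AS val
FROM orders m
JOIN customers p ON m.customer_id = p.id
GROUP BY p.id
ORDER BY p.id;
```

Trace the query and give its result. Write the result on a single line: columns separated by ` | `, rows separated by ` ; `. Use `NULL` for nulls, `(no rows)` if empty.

Liam | 10 ; Priya | 6 ; Omar | 1 ; Chen | 2 ; Kira | 2

Join each orders row to its customers via customer_id.
Group joined rows by customers.id; compute MIN(m.qty) per group.
  1: ids {1, 13} → MIN(m.qty)=10
  2: ids {3, 9, 11} → MIN(m.qty)=6
  7: ids {2, 7, 8} → MIN(m.qty)=1
  8: ids {4, 6, 12} → MIN(m.qty)=2
  15: ids {5, 10} → MIN(m.qty)=2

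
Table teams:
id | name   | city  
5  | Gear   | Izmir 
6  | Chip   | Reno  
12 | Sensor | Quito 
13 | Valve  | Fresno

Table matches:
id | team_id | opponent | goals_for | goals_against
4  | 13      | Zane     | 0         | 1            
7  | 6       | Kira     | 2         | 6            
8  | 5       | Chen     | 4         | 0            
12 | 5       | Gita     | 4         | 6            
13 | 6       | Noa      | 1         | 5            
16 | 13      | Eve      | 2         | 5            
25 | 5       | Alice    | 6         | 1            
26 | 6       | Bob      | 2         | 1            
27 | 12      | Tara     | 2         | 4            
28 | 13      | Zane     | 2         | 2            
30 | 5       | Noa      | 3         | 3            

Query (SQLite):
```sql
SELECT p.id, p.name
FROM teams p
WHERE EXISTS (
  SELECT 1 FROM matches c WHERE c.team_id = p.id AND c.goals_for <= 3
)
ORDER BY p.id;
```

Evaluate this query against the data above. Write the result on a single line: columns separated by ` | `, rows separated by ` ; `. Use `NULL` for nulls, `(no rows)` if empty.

For each teams row, check whether any matches with matching team_id has goals_for <= 3.
Keep rows where that is true.

5 | Gear ; 6 | Chip ; 12 | Sensor ; 13 | Valve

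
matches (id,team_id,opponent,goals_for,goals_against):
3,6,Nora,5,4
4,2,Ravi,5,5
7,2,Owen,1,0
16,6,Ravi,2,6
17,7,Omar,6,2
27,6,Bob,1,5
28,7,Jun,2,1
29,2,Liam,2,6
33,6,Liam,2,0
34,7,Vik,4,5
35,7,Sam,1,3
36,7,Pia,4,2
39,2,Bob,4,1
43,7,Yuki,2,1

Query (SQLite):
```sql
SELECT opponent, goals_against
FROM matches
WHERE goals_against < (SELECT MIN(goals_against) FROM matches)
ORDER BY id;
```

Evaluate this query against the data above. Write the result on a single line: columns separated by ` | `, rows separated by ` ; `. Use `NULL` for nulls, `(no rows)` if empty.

(no rows)

Scalar subquery: MIN(goals_against) over all matches rows = 0.
Keep rows where goals_against < that value.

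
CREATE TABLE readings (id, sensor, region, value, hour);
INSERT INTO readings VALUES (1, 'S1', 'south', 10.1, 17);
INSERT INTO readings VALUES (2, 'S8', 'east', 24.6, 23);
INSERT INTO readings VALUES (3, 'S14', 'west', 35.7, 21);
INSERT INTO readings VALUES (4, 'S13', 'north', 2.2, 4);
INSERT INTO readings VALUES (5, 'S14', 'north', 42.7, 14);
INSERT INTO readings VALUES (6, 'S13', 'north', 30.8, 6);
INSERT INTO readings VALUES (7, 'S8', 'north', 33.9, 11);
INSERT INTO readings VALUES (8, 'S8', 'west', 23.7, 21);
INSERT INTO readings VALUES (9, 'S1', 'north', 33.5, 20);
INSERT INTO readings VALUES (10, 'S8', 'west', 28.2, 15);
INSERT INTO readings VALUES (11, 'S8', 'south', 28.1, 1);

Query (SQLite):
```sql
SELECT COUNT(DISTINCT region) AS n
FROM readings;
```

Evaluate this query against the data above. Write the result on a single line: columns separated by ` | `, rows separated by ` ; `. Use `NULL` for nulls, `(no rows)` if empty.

Count distinct non-NULL region values.

4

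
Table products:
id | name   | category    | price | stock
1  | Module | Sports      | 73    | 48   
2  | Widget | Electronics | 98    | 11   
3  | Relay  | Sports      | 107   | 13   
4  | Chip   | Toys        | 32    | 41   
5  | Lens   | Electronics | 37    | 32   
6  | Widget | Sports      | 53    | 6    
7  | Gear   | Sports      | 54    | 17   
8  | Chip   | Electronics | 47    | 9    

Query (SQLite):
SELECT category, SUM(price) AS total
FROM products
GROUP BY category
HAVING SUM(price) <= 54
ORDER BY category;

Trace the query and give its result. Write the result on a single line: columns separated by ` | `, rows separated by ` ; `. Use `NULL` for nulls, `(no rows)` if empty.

Partition products by category; compute SUM(price) within each group.
HAVING: keep groups where SUM(price) <= 54.
  Electronics: ids {2, 5, 8} → SUM(price)=182
  Sports: ids {1, 3, 6, 7} → SUM(price)=287
  Toys: ids {4} → SUM(price)=32

Toys | 32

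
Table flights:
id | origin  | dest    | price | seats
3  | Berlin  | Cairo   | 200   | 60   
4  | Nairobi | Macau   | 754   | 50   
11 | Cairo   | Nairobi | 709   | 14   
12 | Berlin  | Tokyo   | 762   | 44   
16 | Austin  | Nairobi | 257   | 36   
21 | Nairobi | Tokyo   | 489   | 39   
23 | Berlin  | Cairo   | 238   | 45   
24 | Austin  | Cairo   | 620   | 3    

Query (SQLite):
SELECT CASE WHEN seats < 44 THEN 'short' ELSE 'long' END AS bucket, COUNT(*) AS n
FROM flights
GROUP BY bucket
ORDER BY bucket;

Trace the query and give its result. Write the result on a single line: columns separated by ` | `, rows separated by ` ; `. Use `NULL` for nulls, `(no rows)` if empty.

long | 4 ; short | 4

Bucket rows by seats < 44 → 'short' else 'long'; count each bucket.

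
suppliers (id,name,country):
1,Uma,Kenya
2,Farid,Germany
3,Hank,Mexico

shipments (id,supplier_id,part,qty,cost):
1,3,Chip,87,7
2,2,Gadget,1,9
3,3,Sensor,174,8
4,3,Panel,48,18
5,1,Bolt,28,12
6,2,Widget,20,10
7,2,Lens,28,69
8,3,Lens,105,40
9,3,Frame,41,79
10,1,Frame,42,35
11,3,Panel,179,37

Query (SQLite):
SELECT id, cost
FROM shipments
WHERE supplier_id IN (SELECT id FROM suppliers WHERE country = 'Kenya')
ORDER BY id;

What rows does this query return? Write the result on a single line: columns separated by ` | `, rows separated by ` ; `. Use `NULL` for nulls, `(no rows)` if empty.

5 | 12 ; 10 | 35

Inner query: suppliers.id where country = 'Kenya'.
Outer: keep shipments rows whose supplier_id is in that set.
Inner query → {1}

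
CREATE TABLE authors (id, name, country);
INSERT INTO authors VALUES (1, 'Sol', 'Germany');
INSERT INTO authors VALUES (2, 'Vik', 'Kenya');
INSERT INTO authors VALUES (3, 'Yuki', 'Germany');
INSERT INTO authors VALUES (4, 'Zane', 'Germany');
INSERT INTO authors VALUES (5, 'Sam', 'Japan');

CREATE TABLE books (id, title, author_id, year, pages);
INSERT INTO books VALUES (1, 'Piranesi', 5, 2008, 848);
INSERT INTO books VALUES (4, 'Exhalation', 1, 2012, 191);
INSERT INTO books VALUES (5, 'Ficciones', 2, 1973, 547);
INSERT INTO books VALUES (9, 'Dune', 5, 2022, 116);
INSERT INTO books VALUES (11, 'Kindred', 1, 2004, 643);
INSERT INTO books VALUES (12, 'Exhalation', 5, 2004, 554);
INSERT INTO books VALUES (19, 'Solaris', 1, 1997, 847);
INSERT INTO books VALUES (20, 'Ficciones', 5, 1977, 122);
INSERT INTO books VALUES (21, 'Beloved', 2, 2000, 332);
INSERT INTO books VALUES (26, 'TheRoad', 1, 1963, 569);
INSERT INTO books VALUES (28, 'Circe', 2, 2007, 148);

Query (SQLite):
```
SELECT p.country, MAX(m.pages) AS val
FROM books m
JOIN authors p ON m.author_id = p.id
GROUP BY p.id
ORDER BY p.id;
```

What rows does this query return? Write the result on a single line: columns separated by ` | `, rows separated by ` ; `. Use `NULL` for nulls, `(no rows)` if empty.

Germany | 847 ; Kenya | 547 ; Japan | 848

Join each books row to its authors via author_id.
Group joined rows by authors.id; compute MAX(m.pages) per group.
  1: ids {4, 11, 19, 26} → MAX(m.pages)=847
  2: ids {5, 21, 28} → MAX(m.pages)=547
  5: ids {1, 9, 12, 20} → MAX(m.pages)=848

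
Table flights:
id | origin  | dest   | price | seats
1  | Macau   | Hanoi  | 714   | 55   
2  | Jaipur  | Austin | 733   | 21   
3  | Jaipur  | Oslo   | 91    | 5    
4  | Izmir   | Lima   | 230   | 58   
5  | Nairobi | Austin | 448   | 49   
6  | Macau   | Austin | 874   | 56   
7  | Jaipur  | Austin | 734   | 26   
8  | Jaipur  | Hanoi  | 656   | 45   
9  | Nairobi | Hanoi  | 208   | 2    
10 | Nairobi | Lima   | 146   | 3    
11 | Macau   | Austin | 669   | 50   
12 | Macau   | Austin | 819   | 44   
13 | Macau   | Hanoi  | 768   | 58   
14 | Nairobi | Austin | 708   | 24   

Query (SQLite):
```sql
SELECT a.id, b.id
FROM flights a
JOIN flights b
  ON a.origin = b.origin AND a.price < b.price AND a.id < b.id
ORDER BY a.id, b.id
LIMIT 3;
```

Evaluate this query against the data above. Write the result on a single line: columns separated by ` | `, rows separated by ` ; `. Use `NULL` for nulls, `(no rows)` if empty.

1 | 6 ; 1 | 12 ; 1 | 13

Pairs (a,b) with same origin, a.price < b.price, a.id < b.id.
origin groups: Izmir:{4} Jaipur:{2,3,7,8} Macau:{1,6,11,12,13} Nairobi:{5,9,10,14}
Ordered by (a.id, b.id); first 3.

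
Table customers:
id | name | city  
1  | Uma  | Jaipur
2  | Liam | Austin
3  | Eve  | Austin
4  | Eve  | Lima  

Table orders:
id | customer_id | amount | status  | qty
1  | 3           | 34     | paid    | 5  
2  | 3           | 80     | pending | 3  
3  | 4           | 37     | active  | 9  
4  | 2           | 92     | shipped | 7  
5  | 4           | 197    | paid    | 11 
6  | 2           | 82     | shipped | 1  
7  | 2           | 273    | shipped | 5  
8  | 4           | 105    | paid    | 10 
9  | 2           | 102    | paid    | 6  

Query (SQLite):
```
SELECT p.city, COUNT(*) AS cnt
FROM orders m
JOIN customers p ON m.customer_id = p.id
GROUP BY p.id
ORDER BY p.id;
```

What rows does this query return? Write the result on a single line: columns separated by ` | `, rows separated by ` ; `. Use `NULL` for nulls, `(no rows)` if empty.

Austin | 4 ; Austin | 2 ; Lima | 3

Join each orders row to its customers via customer_id.
Group joined rows by customers.id; compute COUNT(*) per group.
  2: ids {4, 6, 7, 9} → COUNT(*)=4
  3: ids {1, 2} → COUNT(*)=2
  4: ids {3, 5, 8} → COUNT(*)=3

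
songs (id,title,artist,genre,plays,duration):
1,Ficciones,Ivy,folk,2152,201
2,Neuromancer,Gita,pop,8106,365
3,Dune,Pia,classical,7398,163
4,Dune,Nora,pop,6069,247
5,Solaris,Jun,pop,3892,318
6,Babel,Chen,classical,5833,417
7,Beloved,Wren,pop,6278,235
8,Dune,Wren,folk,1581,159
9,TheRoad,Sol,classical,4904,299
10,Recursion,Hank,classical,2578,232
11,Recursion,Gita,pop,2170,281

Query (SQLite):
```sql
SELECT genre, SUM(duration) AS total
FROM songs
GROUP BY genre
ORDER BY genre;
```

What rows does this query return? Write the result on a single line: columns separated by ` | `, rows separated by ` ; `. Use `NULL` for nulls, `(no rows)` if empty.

classical | 1111 ; folk | 360 ; pop | 1446

Partition songs by genre; compute SUM(duration) within each group.
  classical: ids {3, 6, 9, 10} → SUM(duration)=1111
  folk: ids {1, 8} → SUM(duration)=360
  pop: ids {2, 4, 5, 7, 11} → SUM(duration)=1446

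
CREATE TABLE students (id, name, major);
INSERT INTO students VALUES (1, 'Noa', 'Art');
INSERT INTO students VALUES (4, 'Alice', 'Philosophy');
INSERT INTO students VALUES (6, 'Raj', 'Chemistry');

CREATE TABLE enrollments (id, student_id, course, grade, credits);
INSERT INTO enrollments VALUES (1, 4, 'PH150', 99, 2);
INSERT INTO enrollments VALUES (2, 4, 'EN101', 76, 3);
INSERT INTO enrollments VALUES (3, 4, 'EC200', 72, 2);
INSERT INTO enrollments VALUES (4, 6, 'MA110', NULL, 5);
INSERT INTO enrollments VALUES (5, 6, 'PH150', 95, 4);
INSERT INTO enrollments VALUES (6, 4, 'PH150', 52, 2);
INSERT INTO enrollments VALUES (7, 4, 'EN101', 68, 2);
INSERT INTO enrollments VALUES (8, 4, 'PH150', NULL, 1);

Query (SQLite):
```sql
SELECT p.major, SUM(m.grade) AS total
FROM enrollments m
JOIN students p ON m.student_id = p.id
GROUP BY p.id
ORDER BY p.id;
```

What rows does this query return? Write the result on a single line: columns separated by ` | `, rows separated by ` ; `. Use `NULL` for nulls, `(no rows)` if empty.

Philosophy | 367 ; Chemistry | 95

Join each enrollments row to its students via student_id.
Group joined rows by students.id; compute SUM(m.grade) per group.
  4: ids {1, 2, 3, 6, 7, 8} → SUM(m.grade)=367
  6: ids {4, 5} → SUM(m.grade)=95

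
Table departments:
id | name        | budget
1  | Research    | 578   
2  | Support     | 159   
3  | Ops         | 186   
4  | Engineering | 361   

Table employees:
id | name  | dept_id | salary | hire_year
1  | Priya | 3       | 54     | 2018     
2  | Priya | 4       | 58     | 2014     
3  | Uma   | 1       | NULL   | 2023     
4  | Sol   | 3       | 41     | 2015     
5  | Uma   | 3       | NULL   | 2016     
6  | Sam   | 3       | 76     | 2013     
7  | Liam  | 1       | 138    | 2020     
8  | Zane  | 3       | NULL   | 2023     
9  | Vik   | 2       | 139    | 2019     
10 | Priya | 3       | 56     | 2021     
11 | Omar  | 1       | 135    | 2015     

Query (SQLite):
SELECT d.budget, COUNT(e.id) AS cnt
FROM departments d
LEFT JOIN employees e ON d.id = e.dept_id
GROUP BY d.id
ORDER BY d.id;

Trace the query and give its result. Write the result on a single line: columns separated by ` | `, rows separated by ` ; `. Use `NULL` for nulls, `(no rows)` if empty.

LEFT JOIN keeps every departments row; unmatched ones get NULL for employees columns.
Group by departments.id and compute COUNT(e.id). COUNT(col) of an all-NULL group is 0.
  1: ids {3, 7, 11} → COUNT(e.id)=3
  2: ids {9} → COUNT(e.id)=1
  3: ids {1, 4, 5, 6, 8, 10} → COUNT(e.id)=6
  4: ids {2} → COUNT(e.id)=1

578 | 3 ; 159 | 1 ; 186 | 6 ; 361 | 1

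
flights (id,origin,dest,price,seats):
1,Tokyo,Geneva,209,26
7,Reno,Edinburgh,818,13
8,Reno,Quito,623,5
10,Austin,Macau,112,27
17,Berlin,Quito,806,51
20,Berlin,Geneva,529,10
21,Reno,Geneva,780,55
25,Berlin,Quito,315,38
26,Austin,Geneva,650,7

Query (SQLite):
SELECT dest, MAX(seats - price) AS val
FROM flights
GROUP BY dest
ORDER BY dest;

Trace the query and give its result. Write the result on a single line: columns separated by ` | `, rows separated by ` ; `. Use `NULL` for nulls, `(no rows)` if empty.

For each row compute seats - price.
Group by dest; take MAX of the expression per group.
  Edinburgh: ids {7} → MAX(seats - price)=-805
  Geneva: ids {1, 20, 21, 26} → MAX(seats - price)=-183
  Macau: ids {10} → MAX(seats - price)=-85
  Quito: ids {8, 17, 25} → MAX(seats - price)=-277

Edinburgh | -805 ; Geneva | -183 ; Macau | -85 ; Quito | -277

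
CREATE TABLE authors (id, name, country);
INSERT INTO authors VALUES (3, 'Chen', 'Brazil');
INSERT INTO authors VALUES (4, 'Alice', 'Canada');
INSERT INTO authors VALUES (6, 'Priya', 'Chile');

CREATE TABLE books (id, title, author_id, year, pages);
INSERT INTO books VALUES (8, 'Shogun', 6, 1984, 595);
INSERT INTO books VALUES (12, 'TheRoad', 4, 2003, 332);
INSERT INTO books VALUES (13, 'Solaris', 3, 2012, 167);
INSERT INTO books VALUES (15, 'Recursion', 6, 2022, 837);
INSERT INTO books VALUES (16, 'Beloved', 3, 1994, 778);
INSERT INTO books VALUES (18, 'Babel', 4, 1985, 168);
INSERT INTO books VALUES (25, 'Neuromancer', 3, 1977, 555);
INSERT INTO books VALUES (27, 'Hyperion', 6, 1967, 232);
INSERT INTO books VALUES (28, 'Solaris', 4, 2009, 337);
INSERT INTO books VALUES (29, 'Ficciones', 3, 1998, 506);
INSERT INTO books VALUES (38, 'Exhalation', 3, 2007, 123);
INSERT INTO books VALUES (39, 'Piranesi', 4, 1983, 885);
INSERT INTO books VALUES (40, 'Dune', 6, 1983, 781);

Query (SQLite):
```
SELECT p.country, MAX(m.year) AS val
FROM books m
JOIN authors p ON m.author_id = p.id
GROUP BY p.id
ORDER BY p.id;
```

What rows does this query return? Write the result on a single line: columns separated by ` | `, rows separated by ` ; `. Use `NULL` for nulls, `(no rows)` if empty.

Join each books row to its authors via author_id.
Group joined rows by authors.id; compute MAX(m.year) per group.
  3: ids {13, 16, 25, 29, 38} → MAX(m.year)=2012
  4: ids {12, 18, 28, 39} → MAX(m.year)=2009
  6: ids {8, 15, 27, 40} → MAX(m.year)=2022

Brazil | 2012 ; Canada | 2009 ; Chile | 2022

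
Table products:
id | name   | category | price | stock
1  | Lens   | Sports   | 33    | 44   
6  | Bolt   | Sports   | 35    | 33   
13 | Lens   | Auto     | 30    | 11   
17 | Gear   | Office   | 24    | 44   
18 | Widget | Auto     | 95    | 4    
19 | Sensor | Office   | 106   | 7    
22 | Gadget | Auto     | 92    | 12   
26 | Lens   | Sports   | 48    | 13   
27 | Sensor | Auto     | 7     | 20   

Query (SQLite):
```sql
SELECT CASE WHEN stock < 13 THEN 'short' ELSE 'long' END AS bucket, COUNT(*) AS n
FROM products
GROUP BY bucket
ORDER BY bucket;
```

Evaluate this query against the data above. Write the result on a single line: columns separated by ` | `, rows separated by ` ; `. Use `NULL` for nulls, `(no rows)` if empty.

Bucket rows by stock < 13 → 'short' else 'long'; count each bucket.

long | 5 ; short | 4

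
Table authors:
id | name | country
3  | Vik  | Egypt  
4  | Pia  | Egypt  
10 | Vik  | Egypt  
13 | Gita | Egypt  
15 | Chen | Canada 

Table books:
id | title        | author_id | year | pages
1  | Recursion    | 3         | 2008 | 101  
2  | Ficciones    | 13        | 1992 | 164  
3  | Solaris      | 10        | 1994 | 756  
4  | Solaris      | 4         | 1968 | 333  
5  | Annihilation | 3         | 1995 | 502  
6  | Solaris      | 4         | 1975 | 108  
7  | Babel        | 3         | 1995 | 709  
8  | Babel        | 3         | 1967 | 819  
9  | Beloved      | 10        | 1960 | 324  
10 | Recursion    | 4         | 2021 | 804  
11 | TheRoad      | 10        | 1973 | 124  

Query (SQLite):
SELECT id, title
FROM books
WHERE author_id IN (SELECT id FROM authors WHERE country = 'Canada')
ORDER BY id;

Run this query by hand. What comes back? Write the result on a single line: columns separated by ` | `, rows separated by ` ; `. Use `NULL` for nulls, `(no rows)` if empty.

Inner query: authors.id where country = 'Canada'.
Outer: keep books rows whose author_id is in that set.
Inner query → {15}

(no rows)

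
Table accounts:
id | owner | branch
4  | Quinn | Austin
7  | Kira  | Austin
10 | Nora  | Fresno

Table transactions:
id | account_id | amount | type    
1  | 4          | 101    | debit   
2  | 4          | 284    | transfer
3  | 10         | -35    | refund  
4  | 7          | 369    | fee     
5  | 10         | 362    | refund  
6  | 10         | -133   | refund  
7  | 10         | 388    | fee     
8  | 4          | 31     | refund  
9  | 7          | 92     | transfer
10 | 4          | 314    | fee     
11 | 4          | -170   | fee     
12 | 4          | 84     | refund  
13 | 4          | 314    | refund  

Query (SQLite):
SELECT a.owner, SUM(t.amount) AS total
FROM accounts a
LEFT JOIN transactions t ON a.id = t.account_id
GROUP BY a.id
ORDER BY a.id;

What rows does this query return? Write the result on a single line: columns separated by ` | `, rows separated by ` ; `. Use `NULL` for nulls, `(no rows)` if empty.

LEFT JOIN keeps every accounts row; unmatched ones get NULL for transactions columns.
Group by accounts.id and compute SUM(t.amount). SUM over an all-NULL group is NULL.
  4: ids {1, 2, 8, 10, 11, 12, 13} → SUM(t.amount)=958
  7: ids {4, 9} → SUM(t.amount)=461
  10: ids {3, 5, 6, 7} → SUM(t.amount)=582

Quinn | 958 ; Kira | 461 ; Nora | 582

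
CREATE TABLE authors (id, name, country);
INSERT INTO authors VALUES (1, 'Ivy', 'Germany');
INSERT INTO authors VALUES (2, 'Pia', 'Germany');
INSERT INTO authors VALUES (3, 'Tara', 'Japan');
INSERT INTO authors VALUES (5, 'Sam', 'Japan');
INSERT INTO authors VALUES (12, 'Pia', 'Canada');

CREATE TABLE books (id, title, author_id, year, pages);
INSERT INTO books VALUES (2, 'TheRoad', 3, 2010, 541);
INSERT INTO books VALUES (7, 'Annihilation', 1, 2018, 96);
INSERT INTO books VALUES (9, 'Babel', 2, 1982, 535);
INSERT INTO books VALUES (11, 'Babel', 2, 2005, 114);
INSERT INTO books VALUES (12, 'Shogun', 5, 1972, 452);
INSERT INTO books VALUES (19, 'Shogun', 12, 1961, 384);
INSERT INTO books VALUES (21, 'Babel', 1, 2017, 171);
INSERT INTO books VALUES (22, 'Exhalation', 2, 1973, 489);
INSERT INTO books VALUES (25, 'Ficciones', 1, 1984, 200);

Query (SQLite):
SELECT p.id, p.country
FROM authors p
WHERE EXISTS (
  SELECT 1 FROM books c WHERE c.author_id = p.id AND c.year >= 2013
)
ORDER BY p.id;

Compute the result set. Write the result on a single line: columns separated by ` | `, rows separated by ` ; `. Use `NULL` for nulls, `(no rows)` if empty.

1 | Germany

For each authors row, check whether any books with matching author_id has year >= 2013.
Keep rows where that is true.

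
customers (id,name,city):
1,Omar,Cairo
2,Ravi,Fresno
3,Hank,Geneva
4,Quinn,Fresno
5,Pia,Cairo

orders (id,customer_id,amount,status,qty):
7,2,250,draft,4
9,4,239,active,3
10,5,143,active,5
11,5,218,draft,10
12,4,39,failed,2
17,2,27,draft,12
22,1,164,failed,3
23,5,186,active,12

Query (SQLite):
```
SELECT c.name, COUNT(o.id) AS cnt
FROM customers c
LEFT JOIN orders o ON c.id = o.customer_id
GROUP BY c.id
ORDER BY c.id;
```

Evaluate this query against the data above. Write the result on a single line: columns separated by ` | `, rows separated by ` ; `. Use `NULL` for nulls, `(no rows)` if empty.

LEFT JOIN keeps every customers row; unmatched ones get NULL for orders columns.
Group by customers.id and compute COUNT(o.id). COUNT(col) of an all-NULL group is 0.
  1: ids {22} → COUNT(o.id)=1
  2: ids {7, 17} → COUNT(o.id)=2
  3: ids {—} → COUNT(o.id)=0
  4: ids {9, 12} → COUNT(o.id)=2
  5: ids {10, 11, 23} → COUNT(o.id)=3

Omar | 1 ; Ravi | 2 ; Hank | 0 ; Quinn | 2 ; Pia | 3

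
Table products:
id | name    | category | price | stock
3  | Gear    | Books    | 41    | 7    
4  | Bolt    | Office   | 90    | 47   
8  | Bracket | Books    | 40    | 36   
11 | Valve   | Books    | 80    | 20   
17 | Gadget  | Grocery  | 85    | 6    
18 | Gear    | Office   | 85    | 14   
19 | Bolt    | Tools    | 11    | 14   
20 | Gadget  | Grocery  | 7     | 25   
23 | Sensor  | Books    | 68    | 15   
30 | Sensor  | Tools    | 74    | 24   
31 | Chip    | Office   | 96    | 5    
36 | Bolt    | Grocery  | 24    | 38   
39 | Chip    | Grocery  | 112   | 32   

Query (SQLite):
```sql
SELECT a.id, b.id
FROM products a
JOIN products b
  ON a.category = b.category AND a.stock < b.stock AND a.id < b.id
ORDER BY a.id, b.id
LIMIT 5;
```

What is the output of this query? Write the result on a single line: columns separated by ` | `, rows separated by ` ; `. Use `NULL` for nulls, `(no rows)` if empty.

3 | 8 ; 3 | 11 ; 3 | 23 ; 17 | 20 ; 17 | 36

Pairs (a,b) with same category, a.stock < b.stock, a.id < b.id.
category groups: Books:{3,8,11,23} Grocery:{17,20,36,39} Office:{4,18,31} Tools:{19,30}
Ordered by (a.id, b.id); first 5.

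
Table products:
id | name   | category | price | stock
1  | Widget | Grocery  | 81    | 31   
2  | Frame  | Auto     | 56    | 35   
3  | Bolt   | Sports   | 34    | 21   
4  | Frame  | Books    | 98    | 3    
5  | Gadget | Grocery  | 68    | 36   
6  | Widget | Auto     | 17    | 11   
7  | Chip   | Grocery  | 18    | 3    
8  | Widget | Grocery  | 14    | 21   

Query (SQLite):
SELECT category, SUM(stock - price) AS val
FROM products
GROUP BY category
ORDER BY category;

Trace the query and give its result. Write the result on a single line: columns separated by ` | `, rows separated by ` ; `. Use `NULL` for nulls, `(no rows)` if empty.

Auto | -27 ; Books | -95 ; Grocery | -90 ; Sports | -13

For each row compute stock - price.
Group by category; take SUM of the expression per group.
  Auto: ids {2, 6} → SUM(stock - price)=-27
  Books: ids {4} → SUM(stock - price)=-95
  Grocery: ids {1, 5, 7, 8} → SUM(stock - price)=-90
  Sports: ids {3} → SUM(stock - price)=-13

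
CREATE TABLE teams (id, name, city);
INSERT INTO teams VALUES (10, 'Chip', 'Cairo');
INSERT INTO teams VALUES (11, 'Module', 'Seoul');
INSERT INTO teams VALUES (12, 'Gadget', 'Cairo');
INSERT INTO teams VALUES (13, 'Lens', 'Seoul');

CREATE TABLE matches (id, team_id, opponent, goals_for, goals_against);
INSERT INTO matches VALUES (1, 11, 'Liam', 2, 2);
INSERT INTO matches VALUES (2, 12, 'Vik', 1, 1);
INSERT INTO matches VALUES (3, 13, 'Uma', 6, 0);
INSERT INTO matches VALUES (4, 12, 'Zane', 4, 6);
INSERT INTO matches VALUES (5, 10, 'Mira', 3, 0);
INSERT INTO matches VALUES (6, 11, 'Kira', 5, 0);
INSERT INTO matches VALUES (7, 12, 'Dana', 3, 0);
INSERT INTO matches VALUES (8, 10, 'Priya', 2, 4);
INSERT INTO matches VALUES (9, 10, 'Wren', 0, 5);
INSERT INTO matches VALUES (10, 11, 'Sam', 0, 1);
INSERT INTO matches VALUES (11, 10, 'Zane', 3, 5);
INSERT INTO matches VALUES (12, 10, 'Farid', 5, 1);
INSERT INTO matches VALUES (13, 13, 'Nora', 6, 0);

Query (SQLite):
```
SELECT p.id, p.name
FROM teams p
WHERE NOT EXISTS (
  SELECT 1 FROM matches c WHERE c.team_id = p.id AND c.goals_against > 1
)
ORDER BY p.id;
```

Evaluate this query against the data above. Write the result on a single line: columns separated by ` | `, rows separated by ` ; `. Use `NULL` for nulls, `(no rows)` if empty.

13 | Lens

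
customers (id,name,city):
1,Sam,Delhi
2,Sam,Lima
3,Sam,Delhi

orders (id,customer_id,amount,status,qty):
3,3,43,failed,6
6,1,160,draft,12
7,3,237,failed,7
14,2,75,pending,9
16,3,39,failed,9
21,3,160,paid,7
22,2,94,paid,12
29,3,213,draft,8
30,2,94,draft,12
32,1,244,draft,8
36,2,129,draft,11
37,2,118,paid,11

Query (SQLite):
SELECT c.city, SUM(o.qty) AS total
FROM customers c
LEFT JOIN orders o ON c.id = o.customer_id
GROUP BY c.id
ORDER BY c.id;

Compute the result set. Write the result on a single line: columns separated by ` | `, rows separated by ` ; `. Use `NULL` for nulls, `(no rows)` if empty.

Delhi | 20 ; Lima | 55 ; Delhi | 37

LEFT JOIN keeps every customers row; unmatched ones get NULL for orders columns.
Group by customers.id and compute SUM(o.qty). SUM over an all-NULL group is NULL.
  1: ids {6, 32} → SUM(o.qty)=20
  2: ids {14, 22, 30, 36, 37} → SUM(o.qty)=55
  3: ids {3, 7, 16, 21, 29} → SUM(o.qty)=37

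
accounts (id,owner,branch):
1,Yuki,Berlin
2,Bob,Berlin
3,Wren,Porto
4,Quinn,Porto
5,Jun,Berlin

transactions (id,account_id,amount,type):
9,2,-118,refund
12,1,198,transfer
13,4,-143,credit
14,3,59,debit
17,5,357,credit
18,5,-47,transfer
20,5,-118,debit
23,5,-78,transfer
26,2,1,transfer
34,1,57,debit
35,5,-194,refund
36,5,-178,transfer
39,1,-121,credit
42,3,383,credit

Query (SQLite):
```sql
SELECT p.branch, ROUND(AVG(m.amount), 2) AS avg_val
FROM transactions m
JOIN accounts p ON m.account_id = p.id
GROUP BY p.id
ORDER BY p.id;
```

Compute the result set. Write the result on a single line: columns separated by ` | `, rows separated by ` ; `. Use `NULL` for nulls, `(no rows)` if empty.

Berlin | 44.67 ; Berlin | -58.5 ; Porto | 221 ; Porto | -143 ; Berlin | -43

Join each transactions row to its accounts via account_id.
Group joined rows by accounts.id; compute ROUND(AVG(m.amount), 2) per group.
  1: ids {12, 34, 39} → ROUND(AVG(m.amount), 2)=44.67
  2: ids {9, 26} → ROUND(AVG(m.amount), 2)=-58.5
  3: ids {14, 42} → ROUND(AVG(m.amount), 2)=221
  4: ids {13} → ROUND(AVG(m.amount), 2)=-143
  5: ids {17, 18, 20, 23, 35, 36} → ROUND(AVG(m.amount), 2)=-43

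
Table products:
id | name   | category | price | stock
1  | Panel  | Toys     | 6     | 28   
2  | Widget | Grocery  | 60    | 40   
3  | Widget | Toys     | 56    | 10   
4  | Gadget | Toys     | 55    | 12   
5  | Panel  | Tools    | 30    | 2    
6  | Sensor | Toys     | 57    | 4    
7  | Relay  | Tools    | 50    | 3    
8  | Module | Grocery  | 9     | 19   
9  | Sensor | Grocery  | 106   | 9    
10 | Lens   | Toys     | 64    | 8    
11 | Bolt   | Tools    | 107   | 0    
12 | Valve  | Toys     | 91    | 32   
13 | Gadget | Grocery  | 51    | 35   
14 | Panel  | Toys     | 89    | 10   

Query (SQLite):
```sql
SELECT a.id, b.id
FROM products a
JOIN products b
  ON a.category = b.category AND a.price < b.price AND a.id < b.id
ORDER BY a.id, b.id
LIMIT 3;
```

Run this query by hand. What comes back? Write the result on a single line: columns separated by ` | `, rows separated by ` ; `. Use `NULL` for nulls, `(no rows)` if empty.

1 | 3 ; 1 | 4 ; 1 | 6

Pairs (a,b) with same category, a.price < b.price, a.id < b.id.
category groups: Grocery:{2,8,9,13} Tools:{5,7,11} Toys:{1,3,4,6,10,12,14}
Ordered by (a.id, b.id); first 3.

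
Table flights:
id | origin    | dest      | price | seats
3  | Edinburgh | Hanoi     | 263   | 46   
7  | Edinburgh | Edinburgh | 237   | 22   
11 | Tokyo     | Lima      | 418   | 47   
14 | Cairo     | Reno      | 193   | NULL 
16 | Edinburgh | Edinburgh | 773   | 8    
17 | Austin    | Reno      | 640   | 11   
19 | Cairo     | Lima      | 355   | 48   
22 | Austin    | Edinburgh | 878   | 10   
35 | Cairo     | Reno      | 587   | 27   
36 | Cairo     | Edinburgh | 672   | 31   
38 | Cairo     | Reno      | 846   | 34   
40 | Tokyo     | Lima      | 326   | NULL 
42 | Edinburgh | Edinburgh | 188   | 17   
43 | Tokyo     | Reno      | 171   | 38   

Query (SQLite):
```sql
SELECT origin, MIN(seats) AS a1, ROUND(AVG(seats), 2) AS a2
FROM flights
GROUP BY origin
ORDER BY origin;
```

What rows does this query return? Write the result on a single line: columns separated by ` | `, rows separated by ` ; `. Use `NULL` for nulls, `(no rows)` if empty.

Austin | 10 | 10.5 ; Cairo | 27 | 35 ; Edinburgh | 8 | 23.25 ; Tokyo | 38 | 42.5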